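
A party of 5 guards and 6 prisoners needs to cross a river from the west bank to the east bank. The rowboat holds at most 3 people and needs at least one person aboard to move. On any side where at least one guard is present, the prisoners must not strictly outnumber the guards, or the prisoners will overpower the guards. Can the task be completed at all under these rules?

The prisoners already outnumber the guards at the west bank before anyone moves, so the starting position itself is disallowed.

No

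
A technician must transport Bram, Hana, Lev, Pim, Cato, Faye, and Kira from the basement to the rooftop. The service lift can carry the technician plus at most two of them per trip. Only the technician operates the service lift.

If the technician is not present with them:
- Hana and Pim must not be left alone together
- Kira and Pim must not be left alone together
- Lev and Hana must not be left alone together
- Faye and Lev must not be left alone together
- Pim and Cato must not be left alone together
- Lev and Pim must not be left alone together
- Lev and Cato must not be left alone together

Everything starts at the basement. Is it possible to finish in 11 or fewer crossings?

Yes

Yes — this plan uses 11 crossings (≤ 11):
1. Technician goes to the rooftop with Lev and Pim.  [the basement: Bram, Cato, Faye, Hana, Kira | the rooftop: Lev, Pim]
2. Technician goes back to the basement with Lev.  [the basement: Bram, Cato, Faye, Hana, Kira, Lev | the rooftop: Pim]
3. Technician goes to the rooftop with Bram and Lev.  [the basement: Cato, Faye, Hana, Kira | the rooftop: Bram, Lev, Pim]
4. Technician goes back to the basement with Lev.  [the basement: Cato, Faye, Hana, Kira, Lev | the rooftop: Bram, Pim]
5. Technician goes to the rooftop with Faye and Lev.  [the basement: Cato, Hana, Kira | the rooftop: Bram, Faye, Lev, Pim]
6. Technician goes back to the basement with Lev.  [the basement: Cato, Hana, Kira, Lev | the rooftop: Bram, Faye, Pim]
7. Technician goes to the rooftop with Cato and Hana.  [the basement: Kira, Lev | the rooftop: Bram, Cato, Faye, Hana, Pim]
8. Technician goes back to the basement with Pim.  [the basement: Kira, Lev, Pim | the rooftop: Bram, Cato, Faye, Hana]
9. Technician goes to the rooftop with Kira and Lev.  [the basement: Pim | the rooftop: Bram, Cato, Faye, Hana, Kira, Lev]
10. Technician goes back to the basement with Lev.  [the basement: Lev, Pim | the rooftop: Bram, Cato, Faye, Hana, Kira]
11. Technician goes to the rooftop with Lev and Pim.  [the basement: — | the rooftop: Bram, Cato, Faye, Hana, Kira, Lev, Pim]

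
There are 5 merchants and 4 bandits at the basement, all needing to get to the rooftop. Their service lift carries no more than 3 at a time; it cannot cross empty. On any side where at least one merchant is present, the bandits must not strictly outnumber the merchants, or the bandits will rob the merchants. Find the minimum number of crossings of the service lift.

Counting alone: each trip to the rooftop takes at most 3 across and each return brings at least 1 back, so after t trips out (and t−1 returns) at most 3t − (t−1) of the 9 are across; that first reaches 9 at t = 4, so at least 7 crossings are needed.
The plan below uses exactly 7 crossings, so it is optimal:
1. 3 bandits → the rooftop.  (the basement: 5M 1B; the rooftop: 0M 3B)
2. 1 bandit ← the basement.  (the basement: 5M 2B; the rooftop: 0M 2B)
3. 3 merchants → the rooftop.  (the basement: 2M 2B; the rooftop: 3M 2B)
4. 1 merchant ← the basement.  (the basement: 3M 2B; the rooftop: 2M 2B)
5. 2 merchants and 1 bandit → the rooftop.  (the basement: 1M 1B; the rooftop: 4M 3B)
6. 1 merchant ← the basement.  (the basement: 2M 1B; the rooftop: 3M 3B)
7. 2 merchants and 1 bandit → the rooftop.  (the basement: 0M 0B; the rooftop: 5M 4B)

7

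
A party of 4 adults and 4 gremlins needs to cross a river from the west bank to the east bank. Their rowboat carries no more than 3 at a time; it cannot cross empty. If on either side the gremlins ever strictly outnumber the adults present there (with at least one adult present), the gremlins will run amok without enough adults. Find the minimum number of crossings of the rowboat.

Counting alone: each trip to the east bank takes at most 3 across and each return brings at least 1 back, so after t trips out (and t−1 returns) at most 3t − (t−1) of the 8 are across; that first reaches 8 at t = 4, so at least 7 crossings are needed.
The safety rule pushes this higher. Following every safe sequence of crossings, the most of the 8 that can be at the east bank as the rowboat arrives there on crossing 7 is 7 — never all 8.
So no plan with fewer than 9 crossings exists, and this one achieves 9:
1. 2 gremlins → the east bank.  (the west bank: 4A 2G; the east bank: 0A 2G)
2. 1 gremlin ← the west bank.  (the west bank: 4A 3G; the east bank: 0A 1G)
3. 3 gremlins → the east bank.  (the west bank: 4A 0G; the east bank: 0A 4G)
4. 1 gremlin ← the west bank.  (the west bank: 4A 1G; the east bank: 0A 3G)
5. 3 adults → the east bank.  (the west bank: 1A 1G; the east bank: 3A 3G)
6. 1 adult and 1 gremlin ← the west bank.  (the west bank: 2A 2G; the east bank: 2A 2G)
7. 2 adults → the east bank.  (the west bank: 0A 2G; the east bank: 4A 2G)
8. 1 gremlin ← the west bank.  (the west bank: 0A 3G; the east bank: 4A 1G)
9. 3 gremlins → the east bank.  (the west bank: 0A 0G; the east bank: 4A 4G)

9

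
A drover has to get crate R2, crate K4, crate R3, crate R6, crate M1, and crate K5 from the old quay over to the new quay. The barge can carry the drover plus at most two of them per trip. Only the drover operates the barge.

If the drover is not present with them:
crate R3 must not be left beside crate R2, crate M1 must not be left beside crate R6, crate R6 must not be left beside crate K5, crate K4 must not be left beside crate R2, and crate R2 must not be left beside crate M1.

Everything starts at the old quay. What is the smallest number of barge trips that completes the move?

Counting alone: the drover can take at most 2 across per trip to the new quay, so moving all 6 needs at least 3 loaded trips out, with a return between consecutive ones — at least 5 crossings.
The safety rule pushes this higher. Following every safe sequence of crossings, the most of the 6 that can be at the new quay as the barge arrives there on crossing 5 is 5 — never all 6.
So no plan with fewer than 7 crossings exists, and this one achieves 7:
1. Drover goes to the new quay with crate R2 and crate R6.
2. Drover goes back to the old quay alone.
3. Drover goes to the new quay with crate K4 and crate R3.
4. Drover goes back to the old quay with crate R2.
5. Drover goes to the new quay with crate K5 and crate M1.
6. Drover goes back to the old quay with crate R6.
7. Drover goes to the new quay with crate R2 and crate R6.

7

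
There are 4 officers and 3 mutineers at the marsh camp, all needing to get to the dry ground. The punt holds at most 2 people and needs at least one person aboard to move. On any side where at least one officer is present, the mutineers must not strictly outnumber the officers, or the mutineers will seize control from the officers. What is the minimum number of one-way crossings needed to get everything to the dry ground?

Counting alone: each trip to the dry ground takes at most 2 across and each return brings at least 1 back, so after t trips out (and t−1 returns) at most 2t − (t−1) of the 7 are across; that first reaches 7 at t = 6, so at least 11 crossings are needed.
The plan below uses exactly 11 crossings, so it is optimal:
1. 2 mutineers → the dry ground.  (the marsh camp: 4O 1M; the dry ground: 0O 2M)
2. 1 mutineer ← the marsh camp.  (the marsh camp: 4O 2M; the dry ground: 0O 1M)
3. 2 mutineers → the dry ground.  (the marsh camp: 4O 0M; the dry ground: 0O 3M)
4. 1 mutineer ← the marsh camp.  (the marsh camp: 4O 1M; the dry ground: 0O 2M)
5. 2 officers → the dry ground.  (the marsh camp: 2O 1M; the dry ground: 2O 2M)
6. 1 mutineer ← the marsh camp.  (the marsh camp: 2O 2M; the dry ground: 2O 1M)
7. 1 officer and 1 mutineer → the dry ground.  (the marsh camp: 1O 1M; the dry ground: 3O 2M)
8. 1 officer ← the marsh camp.  (the marsh camp: 2O 1M; the dry ground: 2O 2M)
9. 1 officer and 1 mutineer → the dry ground.  (the marsh camp: 1O 0M; the dry ground: 3O 3M)
10. 1 mutineer ← the marsh camp.  (the marsh camp: 1O 1M; the dry ground: 3O 2M)
11. 1 officer and 1 mutineer → the dry ground.  (the marsh camp: 0O 0M; the dry ground: 4O 3M)

11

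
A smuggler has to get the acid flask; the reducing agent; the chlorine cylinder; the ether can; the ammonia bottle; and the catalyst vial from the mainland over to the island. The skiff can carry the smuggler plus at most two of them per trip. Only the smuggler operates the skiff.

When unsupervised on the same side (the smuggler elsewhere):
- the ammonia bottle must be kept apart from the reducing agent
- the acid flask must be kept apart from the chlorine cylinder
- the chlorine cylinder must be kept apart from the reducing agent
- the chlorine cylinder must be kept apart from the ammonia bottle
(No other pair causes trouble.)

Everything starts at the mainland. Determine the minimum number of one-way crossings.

Counting alone: the smuggler can take at most 2 across per trip to the island, so moving all 6 needs at least 3 loaded trips out, with a return between consecutive ones — at least 5 crossings.
The safety rule pushes this higher. Following every safe sequence of crossings, the most of the 6 that can be at the island as the skiff arrives there on crossings 5, 7 is 4, 5 respectively — never all 6.
So no plan with fewer than 9 crossings exists, and this one achieves 9:
1. Smuggler goes to the island with the chlorine cylinder and the reducing agent.  [the mainland: the acid flask, the ammonia bottle, the catalyst vial, the ether can | the island: the chlorine cylinder, the reducing agent]
2. Smuggler goes back to the mainland with the reducing agent.  [the mainland: the acid flask, the ammonia bottle, the catalyst vial, the ether can, the reducing agent | the island: the chlorine cylinder]
3. Smuggler goes to the island with the acid flask and the reducing agent.  [the mainland: the ammonia bottle, the catalyst vial, the ether can | the island: the acid flask, the chlorine cylinder, the reducing agent]
4. Smuggler goes back to the mainland with the chlorine cylinder.  [the mainland: the ammonia bottle, the catalyst vial, the chlorine cylinder, the ether can | the island: the acid flask, the reducing agent]
5. Smuggler goes to the island with the chlorine cylinder and the ether can.  [the mainland: the ammonia bottle, the catalyst vial | the island: the acid flask, the chlorine cylinder, the ether can, the reducing agent]
6. Smuggler goes back to the mainland with the chlorine cylinder.  [the mainland: the ammonia bottle, the catalyst vial, the chlorine cylinder | the island: the acid flask, the ether can, the reducing agent]
7. Smuggler goes to the island with the catalyst vial and the chlorine cylinder.  [the mainland: the ammonia bottle | the island: the acid flask, the catalyst vial, the chlorine cylinder, the ether can, the reducing agent]
8. Smuggler goes back to the mainland with the chlorine cylinder.  [the mainland: the ammonia bottle, the chlorine cylinder | the island: the acid flask, the catalyst vial, the ether can, the reducing agent]
9. Smuggler goes to the island with the ammonia bottle and the chlorine cylinder.  [the mainland: — | the island: the acid flask, the ammonia bottle, the catalyst vial, the chlorine cylinder, the ether can, the reducing agent]

9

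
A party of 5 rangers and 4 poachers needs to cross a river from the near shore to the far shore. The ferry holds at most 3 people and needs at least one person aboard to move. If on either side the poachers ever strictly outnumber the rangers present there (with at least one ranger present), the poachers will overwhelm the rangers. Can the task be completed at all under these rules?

1. 3 poachers → the far shore.  (the near shore: 5R 1P; the far shore: 0R 3P)
2. 1 poacher ← the near shore.  (the near shore: 5R 2P; the far shore: 0R 2P)
3. 3 rangers → the far shore.  (the near shore: 2R 2P; the far shore: 3R 2P)
4. 1 ranger ← the near shore.  (the near shore: 3R 2P; the far shore: 2R 2P)
5. 2 rangers and 1 poacher → the far shore.  (the near shore: 1R 1P; the far shore: 4R 3P)
6. 1 ranger ← the near shore.  (the near shore: 2R 1P; the far shore: 3R 3P)
7. 2 rangers and 1 poacher → the far shore.  (the near shore: 0R 0P; the far shore: 5R 4P)

Yes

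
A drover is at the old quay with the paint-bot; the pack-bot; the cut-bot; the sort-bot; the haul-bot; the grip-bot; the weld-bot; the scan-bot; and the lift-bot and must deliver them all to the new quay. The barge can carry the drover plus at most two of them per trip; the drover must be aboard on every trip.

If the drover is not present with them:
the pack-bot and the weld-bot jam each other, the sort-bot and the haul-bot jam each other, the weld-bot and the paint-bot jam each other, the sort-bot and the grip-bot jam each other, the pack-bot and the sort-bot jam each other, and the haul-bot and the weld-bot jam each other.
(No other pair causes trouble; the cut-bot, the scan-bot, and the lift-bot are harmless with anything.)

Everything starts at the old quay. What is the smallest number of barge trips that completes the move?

11

Counting alone: the drover can take at most 2 across per trip to the new quay, so moving all 9 needs at least 5 loaded trips out, with a return between consecutive ones — at least 9 crossings.
The safety rule pushes this higher. Following every safe sequence of crossings, the most of the 9 that can be at the new quay as the barge arrives there on crossing 9 is 8 — never all 9.
So no plan with fewer than 11 crossings exists, and this one achieves 11:
1. Drover goes to the new quay with the sort-bot and the weld-bot.  [the old quay: the cut-bot, the grip-bot, the haul-bot, the lift-bot, the pack-bot, the paint-bot, the scan-bot | the new quay: the sort-bot, the weld-bot]
2. Drover goes back to the old quay alone.  [the old quay: the cut-bot, the grip-bot, the haul-bot, the lift-bot, the pack-bot, the paint-bot, the scan-bot | the new quay: the sort-bot, the weld-bot]
3. Drover goes to the new quay with the paint-bot.  [the old quay: the cut-bot, the grip-bot, the haul-bot, the lift-bot, the pack-bot, the scan-bot | the new quay: the paint-bot, the sort-bot, the weld-bot]
4. Drover goes back to the old quay with the weld-bot.  [the old quay: the cut-bot, the grip-bot, the haul-bot, the lift-bot, the pack-bot, the scan-bot, the weld-bot | the new quay: the paint-bot, the sort-bot]
5. Drover goes to the new quay with the haul-bot and the pack-bot.  [the old quay: the cut-bot, the grip-bot, the lift-bot, the scan-bot, the weld-bot | the new quay: the haul-bot, the pack-bot, the paint-bot, the sort-bot]
6. Drover goes back to the old quay with the sort-bot.  [the old quay: the cut-bot, the grip-bot, the lift-bot, the scan-bot, the sort-bot, the weld-bot | the new quay: the haul-bot, the pack-bot, the paint-bot]
7. Drover goes to the new quay with the cut-bot and the grip-bot.  [the old quay: the lift-bot, the scan-bot, the sort-bot, the weld-bot | the new quay: the cut-bot, the grip-bot, the haul-bot, the pack-bot, the paint-bot]
8. Drover goes back to the old quay alone.  [the old quay: the lift-bot, the scan-bot, the sort-bot, the weld-bot | the new quay: the cut-bot, the grip-bot, the haul-bot, the pack-bot, the paint-bot]
9. Drover goes to the new quay with the lift-bot and the scan-bot.  [the old quay: the sort-bot, the weld-bot | the new quay: the cut-bot, the grip-bot, the haul-bot, the lift-bot, the pack-bot, the paint-bot, the scan-bot]
10. Drover goes back to the old quay alone.  [the old quay: the sort-bot, the weld-bot | the new quay: the cut-bot, the grip-bot, the haul-bot, the lift-bot, the pack-bot, the paint-bot, the scan-bot]
11. Drover goes to the new quay with the sort-bot and the weld-bot.  [the old quay: — | the new quay: the cut-bot, the grip-bot, the haul-bot, the lift-bot, the pack-bot, the paint-bot, the scan-bot, the sort-bot, the weld-bot]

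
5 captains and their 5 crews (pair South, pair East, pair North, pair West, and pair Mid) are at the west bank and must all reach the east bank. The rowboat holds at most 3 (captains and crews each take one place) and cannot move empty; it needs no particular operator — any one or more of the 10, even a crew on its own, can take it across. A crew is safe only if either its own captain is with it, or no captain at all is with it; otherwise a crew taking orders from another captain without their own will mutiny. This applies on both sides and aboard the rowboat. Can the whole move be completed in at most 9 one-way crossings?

Counting alone: each trip to the east bank takes at most 3 across and each return brings at least 1 back, so after t trips out (and t−1 returns) at most 3t − (t−1) of the 10 are across; that first reaches 10 at t = 5, so at least 9 crossings are needed.
The safety rule pushes this higher. Following every safe sequence of crossings, the most of the 10 that can be at the east bank as the rowboat arrives there on crossing 9 is 9 — never all 10.
So the move cannot be finished within 9 crossings. (The shortest complete plan takes 11:)
1. captain South and crew South cross → the east bank.
2. captain South crosses ← the west bank.
3. crew East, crew North, and crew West cross → the east bank.
4. crew South crosses ← the west bank.
5. captain East, captain North, and captain West cross → the east bank.
6. captain East and crew East cross ← the west bank.
7. captain East, captain Mid, and captain South cross → the east bank.
8. crew North crosses ← the west bank.
9. crew East and crew South cross → the east bank.
10. crew South crosses ← the west bank.
11. crew Mid, crew North, and crew South cross → the east bank.

No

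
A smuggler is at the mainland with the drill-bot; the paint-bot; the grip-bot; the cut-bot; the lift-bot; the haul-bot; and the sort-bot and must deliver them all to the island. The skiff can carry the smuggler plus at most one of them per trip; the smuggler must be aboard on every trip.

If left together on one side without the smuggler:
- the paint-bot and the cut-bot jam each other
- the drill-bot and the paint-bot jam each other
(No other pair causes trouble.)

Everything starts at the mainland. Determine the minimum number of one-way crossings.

15

Counting alone: the smuggler can take at most 1 across per trip to the island, so moving all 7 needs at least 7 loaded trips out, with a return between consecutive ones — at least 13 crossings.
The safety rule pushes this higher. Following every safe sequence of crossings, the most of the 7 that can be at the island as the skiff arrives there on crossing 13 is 6 — never all 7.
So no plan with fewer than 15 crossings exists, and this one achieves 15:
1. Smuggler goes to the island with the paint-bot.  [the mainland: the cut-bot, the drill-bot, the grip-bot, the haul-bot, the lift-bot, the sort-bot | the island: the paint-bot]
2. Smuggler goes back to the mainland alone.  [the mainland: the cut-bot, the drill-bot, the grip-bot, the haul-bot, the lift-bot, the sort-bot | the island: the paint-bot]
3. Smuggler goes to the island with the drill-bot.  [the mainland: the cut-bot, the grip-bot, the haul-bot, the lift-bot, the sort-bot | the island: the drill-bot, the paint-bot]
4. Smuggler goes back to the mainland with the paint-bot.  [the mainland: the cut-bot, the grip-bot, the haul-bot, the lift-bot, the paint-bot, the sort-bot | the island: the drill-bot]
5. Smuggler goes to the island with the cut-bot.  [the mainland: the grip-bot, the haul-bot, the lift-bot, the paint-bot, the sort-bot | the island: the cut-bot, the drill-bot]
6. Smuggler goes back to the mainland alone.  [the mainland: the grip-bot, the haul-bot, the lift-bot, the paint-bot, the sort-bot | the island: the cut-bot, the drill-bot]
7. Smuggler goes to the island with the grip-bot.  [the mainland: the haul-bot, the lift-bot, the paint-bot, the sort-bot | the island: the cut-bot, the drill-bot, the grip-bot]
8. Smuggler goes back to the mainland alone.  [the mainland: the haul-bot, the lift-bot, the paint-bot, the sort-bot | the island: the cut-bot, the drill-bot, the grip-bot]
9. Smuggler goes to the island with the lift-bot.  [the mainland: the haul-bot, the paint-bot, the sort-bot | the island: the cut-bot, the drill-bot, the grip-bot, the lift-bot]
10. Smuggler goes back to the mainland alone.  [the mainland: the haul-bot, the paint-bot, the sort-bot | the island: the cut-bot, the drill-bot, the grip-bot, the lift-bot]
11. Smuggler goes to the island with the haul-bot.  [the mainland: the paint-bot, the sort-bot | the island: the cut-bot, the drill-bot, the grip-bot, the haul-bot, the lift-bot]
12. Smuggler goes back to the mainland alone.  [the mainland: the paint-bot, the sort-bot | the island: the cut-bot, the drill-bot, the grip-bot, the haul-bot, the lift-bot]
13. Smuggler goes to the island with the sort-bot.  [the mainland: the paint-bot | the island: the cut-bot, the drill-bot, the grip-bot, the haul-bot, the lift-bot, the sort-bot]
14. Smuggler goes back to the mainland alone.  [the mainland: the paint-bot | the island: the cut-bot, the drill-bot, the grip-bot, the haul-bot, the lift-bot, the sort-bot]
15. Smuggler goes to the island with the paint-bot.  [the mainland: — | the island: the cut-bot, the drill-bot, the grip-bot, the haul-bot, the lift-bot, the paint-bot, the sort-bot]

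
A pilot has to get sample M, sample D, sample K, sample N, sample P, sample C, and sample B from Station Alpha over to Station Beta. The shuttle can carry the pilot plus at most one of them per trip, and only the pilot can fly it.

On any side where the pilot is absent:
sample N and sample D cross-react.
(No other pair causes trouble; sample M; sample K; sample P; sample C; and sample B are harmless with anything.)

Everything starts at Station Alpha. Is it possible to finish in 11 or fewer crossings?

Counting alone: the pilot can take at most 1 across per trip to Station Beta, so moving all 7 needs at least 7 loaded trips out, with a return between consecutive ones — at least 13 crossings.
Since 11 < 13, 11 crossings cannot be enough. (The shortest complete plan in fact takes 13:)
1. Pilot goes to Station Beta with sample D.
2. Pilot goes back to Station Alpha alone.
3. Pilot goes to Station Beta with sample M.
4. Pilot goes back to Station Alpha alone.
5. Pilot goes to Station Beta with sample K.
6. Pilot goes back to Station Alpha alone.
7. Pilot goes to Station Beta with sample P.
8. Pilot goes back to Station Alpha alone.
9. Pilot goes to Station Beta with sample C.
10. Pilot goes back to Station Alpha alone.
11. Pilot goes to Station Beta with sample B.
12. Pilot goes back to Station Alpha alone.
13. Pilot goes to Station Beta with sample N.

No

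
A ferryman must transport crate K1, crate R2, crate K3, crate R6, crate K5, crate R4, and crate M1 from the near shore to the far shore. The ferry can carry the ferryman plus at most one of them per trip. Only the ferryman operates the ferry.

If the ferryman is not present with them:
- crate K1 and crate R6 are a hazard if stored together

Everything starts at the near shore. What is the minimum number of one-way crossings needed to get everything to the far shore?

13

Counting alone: the ferryman can take at most 1 across per trip to the far shore, so moving all 7 needs at least 7 loaded trips out, with a return between consecutive ones — at least 13 crossings.
The plan below uses exactly 13 crossings, so it is optimal:
1. Ferryman goes to the far shore with crate K1.  [the near shore: crate K3, crate K5, crate M1, crate R2, crate R4, crate R6 | the far shore: crate K1]
2. Ferryman goes back to the near shore alone.  [the near shore: crate K3, crate K5, crate M1, crate R2, crate R4, crate R6 | the far shore: crate K1]
3. Ferryman goes to the far shore with crate R2.  [the near shore: crate K3, crate K5, crate M1, crate R4, crate R6 | the far shore: crate K1, crate R2]
4. Ferryman goes back to the near shore alone.  [the near shore: crate K3, crate K5, crate M1, crate R4, crate R6 | the far shore: crate K1, crate R2]
5. Ferryman goes to the far shore with crate K3.  [the near shore: crate K5, crate M1, crate R4, crate R6 | the far shore: crate K1, crate K3, crate R2]
6. Ferryman goes back to the near shore alone.  [the near shore: crate K5, crate M1, crate R4, crate R6 | the far shore: crate K1, crate K3, crate R2]
7. Ferryman goes to the far shore with crate K5.  [the near shore: crate M1, crate R4, crate R6 | the far shore: crate K1, crate K3, crate K5, crate R2]
8. Ferryman goes back to the near shore alone.  [the near shore: crate M1, crate R4, crate R6 | the far shore: crate K1, crate K3, crate K5, crate R2]
9. Ferryman goes to the far shore with crate R4.  [the near shore: crate M1, crate R6 | the far shore: crate K1, crate K3, crate K5, crate R2, crate R4]
10. Ferryman goes back to the near shore alone.  [the near shore: crate M1, crate R6 | the far shore: crate K1, crate K3, crate K5, crate R2, crate R4]
11. Ferryman goes to the far shore with crate M1.  [the near shore: crate R6 | the far shore: crate K1, crate K3, crate K5, crate M1, crate R2, crate R4]
12. Ferryman goes back to the near shore alone.  [the near shore: crate R6 | the far shore: crate K1, crate K3, crate K5, crate M1, crate R2, crate R4]
13. Ferryman goes to the far shore with crate R6.  [the near shore: — | the far shore: crate K1, crate K3, crate K5, crate M1, crate R2, crate R4, crate R6]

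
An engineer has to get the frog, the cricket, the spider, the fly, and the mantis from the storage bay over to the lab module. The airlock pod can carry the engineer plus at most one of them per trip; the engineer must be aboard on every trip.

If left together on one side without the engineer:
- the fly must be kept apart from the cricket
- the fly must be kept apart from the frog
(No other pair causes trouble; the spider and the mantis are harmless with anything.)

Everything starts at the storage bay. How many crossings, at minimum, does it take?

Counting alone: the engineer can take at most 1 across per trip to the lab module, so moving all 5 needs at least 5 loaded trips out, with a return between consecutive ones — at least 9 crossings.
The safety rule pushes this higher. Following every safe sequence of crossings, the most of the 5 that can be at the lab module as the airlock pod arrives there on crossing 9 is 4 — never all 5.
So no plan with fewer than 11 crossings exists, and this one achieves 11:
1. Engineer goes to the lab module with the fly.  [the storage bay: the cricket, the frog, the mantis, the spider | the lab module: the fly]
2. Engineer goes back to the storage bay alone.  [the storage bay: the cricket, the frog, the mantis, the spider | the lab module: the fly]
3. Engineer goes to the lab module with the frog.  [the storage bay: the cricket, the mantis, the spider | the lab module: the fly, the frog]
4. Engineer goes back to the storage bay with the fly.  [the storage bay: the cricket, the fly, the mantis, the spider | the lab module: the frog]
5. Engineer goes to the lab module with the cricket.  [the storage bay: the fly, the mantis, the spider | the lab module: the cricket, the frog]
6. Engineer goes back to the storage bay alone.  [the storage bay: the fly, the mantis, the spider | the lab module: the cricket, the frog]
7. Engineer goes to the lab module with the spider.  [the storage bay: the fly, the mantis | the lab module: the cricket, the frog, the spider]
8. Engineer goes back to the storage bay alone.  [the storage bay: the fly, the mantis | the lab module: the cricket, the frog, the spider]
9. Engineer goes to the lab module with the mantis.  [the storage bay: the fly | the lab module: the cricket, the frog, the mantis, the spider]
10. Engineer goes back to the storage bay alone.  [the storage bay: the fly | the lab module: the cricket, the frog, the mantis, the spider]
11. Engineer goes to the lab module with the fly.  [the storage bay: — | the lab module: the cricket, the fly, the frog, the mantis, the spider]

11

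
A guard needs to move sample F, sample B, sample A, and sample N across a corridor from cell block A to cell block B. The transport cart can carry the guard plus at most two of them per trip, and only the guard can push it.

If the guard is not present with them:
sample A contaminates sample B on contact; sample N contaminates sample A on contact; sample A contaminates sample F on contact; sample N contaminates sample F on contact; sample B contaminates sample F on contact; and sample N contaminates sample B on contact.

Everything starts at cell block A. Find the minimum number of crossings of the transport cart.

Whatever the first load, the items left behind include a forbidden pair without the guard. No opening move is safe, so no plan exists.

impossible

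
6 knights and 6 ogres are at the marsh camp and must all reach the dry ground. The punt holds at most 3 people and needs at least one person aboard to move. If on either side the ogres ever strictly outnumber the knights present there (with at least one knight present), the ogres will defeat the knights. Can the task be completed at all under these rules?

Following every safe sequence of crossings from the start, the most of the 12 that can be at the dry ground as the punt arrives there on crossings 1, 3, 5 is 3, 5, 6 respectively; the best ever achieved is 6 of 12.
From crossing 7 on, no configuration arises that was not already reachable earlier: only 17 distinct safe configurations (who is on which side, and where the punt is) can ever be reached, none of them has everyone across, and every continuation just revisits them. They are: 0 knights + 0 ogres across (punt back at the start); 0 knights + 1 ogre across (punt there); 0 knights + 1 ogre across (punt back at the start); 0 knights + 2 ogres across (punt there); 0 knights + 2 ogres across (punt back at the start); 0 knights + 3 ogres across (punt there); 0 knights + 3 ogres across (punt back at the start); 0 knights + 4 ogres across (punt there); 0 knights + 4 ogres across (punt back at the start); 0 knights + 5 ogres across (punt there); 0 knights + 5 ogres across (punt back at the start); 0 knights + 6 ogres across (punt there); 1 knight + 1 ogre across (punt there); 1 knight + 1 ogre across (punt back at the start); 2 knights + 2 ogres across (punt there); 2 knights + 2 ogres across (punt back at the start); 3 knights + 3 ogres across (punt there). So no valid plan exists.

No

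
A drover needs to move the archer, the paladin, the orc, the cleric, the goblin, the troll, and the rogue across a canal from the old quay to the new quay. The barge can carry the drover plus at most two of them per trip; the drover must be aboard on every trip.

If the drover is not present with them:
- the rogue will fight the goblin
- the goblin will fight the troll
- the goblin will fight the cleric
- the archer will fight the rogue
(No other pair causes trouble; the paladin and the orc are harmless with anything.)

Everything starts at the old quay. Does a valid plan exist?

Yes

1. Drover goes to the new quay with the archer and the goblin.
2. Drover goes back to the old quay alone.
3. Drover goes to the new quay with the orc and the paladin.
4. Drover goes back to the old quay alone.
5. Drover goes to the new quay with the cleric and the troll.
6. Drover goes back to the old quay with the goblin.
7. Drover goes to the new quay with the goblin and the rogue.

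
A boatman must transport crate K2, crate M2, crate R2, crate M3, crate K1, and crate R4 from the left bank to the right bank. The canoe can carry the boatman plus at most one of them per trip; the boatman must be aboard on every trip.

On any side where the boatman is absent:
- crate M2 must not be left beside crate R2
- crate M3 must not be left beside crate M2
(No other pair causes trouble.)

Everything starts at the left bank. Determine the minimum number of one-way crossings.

13

Counting alone: the boatman can take at most 1 across per trip to the right bank, so moving all 6 needs at least 6 loaded trips out, with a return between consecutive ones — at least 11 crossings.
The safety rule pushes this higher. Following every safe sequence of crossings, the most of the 6 that can be at the right bank as the canoe arrives there on crossing 11 is 5 — never all 6.
So no plan with fewer than 13 crossings exists, and this one achieves 13:
1. Boatman goes to the right bank with crate M2.
2. Boatman goes back to the left bank alone.
3. Boatman goes to the right bank with crate K2.
4. Boatman goes back to the left bank alone.
5. Boatman goes to the right bank with crate R2.
6. Boatman goes back to the left bank with crate M2.
7. Boatman goes to the right bank with crate M3.
8. Boatman goes back to the left bank alone.
9. Boatman goes to the right bank with crate K1.
10. Boatman goes back to the left bank alone.
11. Boatman goes to the right bank with crate R4.
12. Boatman goes back to the left bank alone.
13. Boatman goes to the right bank with crate M2.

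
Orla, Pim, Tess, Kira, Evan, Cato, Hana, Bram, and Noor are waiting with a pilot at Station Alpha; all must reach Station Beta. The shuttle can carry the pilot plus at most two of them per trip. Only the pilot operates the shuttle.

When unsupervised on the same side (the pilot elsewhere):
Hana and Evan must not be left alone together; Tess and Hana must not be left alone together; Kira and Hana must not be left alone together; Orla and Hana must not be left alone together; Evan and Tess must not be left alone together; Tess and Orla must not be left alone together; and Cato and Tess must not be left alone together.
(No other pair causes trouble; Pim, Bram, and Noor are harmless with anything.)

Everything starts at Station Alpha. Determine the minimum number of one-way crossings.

Counting alone: the pilot can take at most 2 across per trip to Station Beta, so moving all 9 needs at least 5 loaded trips out, with a return between consecutive ones — at least 9 crossings.
The safety rule pushes this higher. Following every safe sequence of crossings, the most of the 9 that can be at Station Beta as the shuttle arrives there on crossings 9, 11, 13 is 6, 7, 8 respectively — never all 9.
So no plan with fewer than 15 crossings exists, and this one achieves 15:
1. Pilot goes to Station Beta with Hana and Tess.  [Station Alpha: Bram, Cato, Evan, Kira, Noor, Orla, Pim | Station Beta: Hana, Tess]
2. Pilot goes back to Station Alpha with Tess.  [Station Alpha: Bram, Cato, Evan, Kira, Noor, Orla, Pim, Tess | Station Beta: Hana]
3. Pilot goes to Station Beta with Pim and Tess.  [Station Alpha: Bram, Cato, Evan, Kira, Noor, Orla | Station Beta: Hana, Pim, Tess]
4. Pilot goes back to Station Alpha with Tess.  [Station Alpha: Bram, Cato, Evan, Kira, Noor, Orla, Tess | Station Beta: Hana, Pim]
5. Pilot goes to Station Beta with Kira and Tess.  [Station Alpha: Bram, Cato, Evan, Noor, Orla | Station Beta: Hana, Kira, Pim, Tess]
6. Pilot goes back to Station Alpha with Hana.  [Station Alpha: Bram, Cato, Evan, Hana, Noor, Orla | Station Beta: Kira, Pim, Tess]
7. Pilot goes to Station Beta with Evan and Orla.  [Station Alpha: Bram, Cato, Hana, Noor | Station Beta: Evan, Kira, Orla, Pim, Tess]
8. Pilot goes back to Station Alpha with Tess.  [Station Alpha: Bram, Cato, Hana, Noor, Tess | Station Beta: Evan, Kira, Orla, Pim]
9. Pilot goes to Station Beta with Cato and Tess.  [Station Alpha: Bram, Hana, Noor | Station Beta: Cato, Evan, Kira, Orla, Pim, Tess]
10. Pilot goes back to Station Alpha with Tess.  [Station Alpha: Bram, Hana, Noor, Tess | Station Beta: Cato, Evan, Kira, Orla, Pim]
11. Pilot goes to Station Beta with Bram and Tess.  [Station Alpha: Hana, Noor | Station Beta: Bram, Cato, Evan, Kira, Orla, Pim, Tess]
12. Pilot goes back to Station Alpha with Tess.  [Station Alpha: Hana, Noor, Tess | Station Beta: Bram, Cato, Evan, Kira, Orla, Pim]
13. Pilot goes to Station Beta with Noor and Tess.  [Station Alpha: Hana | Station Beta: Bram, Cato, Evan, Kira, Noor, Orla, Pim, Tess]
14. Pilot goes back to Station Alpha with Tess.  [Station Alpha: Hana, Tess | Station Beta: Bram, Cato, Evan, Kira, Noor, Orla, Pim]
15. Pilot goes to Station Beta with Hana and Tess.  [Station Alpha: — | Station Beta: Bram, Cato, Evan, Hana, Kira, Noor, Orla, Pim, Tess]

15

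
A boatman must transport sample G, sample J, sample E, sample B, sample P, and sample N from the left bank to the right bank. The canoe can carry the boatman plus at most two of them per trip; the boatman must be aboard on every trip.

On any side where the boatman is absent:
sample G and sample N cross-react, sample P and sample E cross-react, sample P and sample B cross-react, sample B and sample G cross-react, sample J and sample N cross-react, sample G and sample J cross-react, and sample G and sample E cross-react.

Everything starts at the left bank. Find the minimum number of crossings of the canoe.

Whatever the first load, the items left behind include a forbidden pair without the boatman. No opening move is safe, so no plan exists.

impossible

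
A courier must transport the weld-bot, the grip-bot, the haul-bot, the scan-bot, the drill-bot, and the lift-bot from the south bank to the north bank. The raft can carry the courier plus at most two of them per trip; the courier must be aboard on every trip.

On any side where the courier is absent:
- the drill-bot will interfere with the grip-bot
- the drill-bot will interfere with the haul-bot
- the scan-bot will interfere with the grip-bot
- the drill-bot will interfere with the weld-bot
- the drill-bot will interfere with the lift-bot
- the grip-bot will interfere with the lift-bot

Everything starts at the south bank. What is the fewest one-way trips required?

Counting alone: the courier can take at most 2 across per trip to the north bank, so moving all 6 needs at least 3 loaded trips out, with a return between consecutive ones — at least 5 crossings.
The safety rule pushes this higher. Following every safe sequence of crossings, the most of the 6 that can be at the north bank as the raft arrives there on crossings 5, 7 is 4, 5 respectively — never all 6.
So no plan with fewer than 9 crossings exists, and this one achieves 9:
1. Courier goes to the north bank with the drill-bot and the grip-bot.  [the south bank: the haul-bot, the lift-bot, the scan-bot, the weld-bot | the north bank: the drill-bot, the grip-bot]
2. Courier goes back to the south bank with the grip-bot.  [the south bank: the grip-bot, the haul-bot, the lift-bot, the scan-bot, the weld-bot | the north bank: the drill-bot]
3. Courier goes to the north bank with the grip-bot and the weld-bot.  [the south bank: the haul-bot, the lift-bot, the scan-bot | the north bank: the drill-bot, the grip-bot, the weld-bot]
4. Courier goes back to the south bank with the drill-bot.  [the south bank: the drill-bot, the haul-bot, the lift-bot, the scan-bot | the north bank: the grip-bot, the weld-bot]
5. Courier goes to the north bank with the drill-bot and the haul-bot.  [the south bank: the lift-bot, the scan-bot | the north bank: the drill-bot, the grip-bot, the haul-bot, the weld-bot]
6. Courier goes back to the south bank with the drill-bot.  [the south bank: the drill-bot, the lift-bot, the scan-bot | the north bank: the grip-bot, the haul-bot, the weld-bot]
7. Courier goes to the north bank with the lift-bot and the scan-bot.  [the south bank: the drill-bot | the north bank: the grip-bot, the haul-bot, the lift-bot, the scan-bot, the weld-bot]
8. Courier goes back to the south bank with the grip-bot.  [the south bank: the drill-bot, the grip-bot | the north bank: the haul-bot, the lift-bot, the scan-bot, the weld-bot]
9. Courier goes to the north bank with the drill-bot and the grip-bot.  [the south bank: — | the north bank: the drill-bot, the grip-bot, the haul-bot, the lift-bot, the scan-bot, the weld-bot]

9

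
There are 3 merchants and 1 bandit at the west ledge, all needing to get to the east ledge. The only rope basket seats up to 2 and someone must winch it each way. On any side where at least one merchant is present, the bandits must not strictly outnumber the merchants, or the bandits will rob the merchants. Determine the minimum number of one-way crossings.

5

Counting alone: each trip to the east ledge takes at most 2 across and each return brings at least 1 back, so after t trips out (and t−1 returns) at most 2t − (t−1) of the 4 are across; that first reaches 4 at t = 3, so at least 5 crossings are needed.
The plan below uses exactly 5 crossings, so it is optimal:
1. 1 merchant and 1 bandit → the east ledge.  (the west ledge: 2M 0B; the east ledge: 1M 1B)
2. 1 bandit ← the west ledge.  (the west ledge: 2M 1B; the east ledge: 1M 0B)
3. 1 merchant and 1 bandit → the east ledge.  (the west ledge: 1M 0B; the east ledge: 2M 1B)
4. 1 bandit ← the west ledge.  (the west ledge: 1M 1B; the east ledge: 2M 0B)
5. 1 merchant and 1 bandit → the east ledge.  (the west ledge: 0M 0B; the east ledge: 3M 1B)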